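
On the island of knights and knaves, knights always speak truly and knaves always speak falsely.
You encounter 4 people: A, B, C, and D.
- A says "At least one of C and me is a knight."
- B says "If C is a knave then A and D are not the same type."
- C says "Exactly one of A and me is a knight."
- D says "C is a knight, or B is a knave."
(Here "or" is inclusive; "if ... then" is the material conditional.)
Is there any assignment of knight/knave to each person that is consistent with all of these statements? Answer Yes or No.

No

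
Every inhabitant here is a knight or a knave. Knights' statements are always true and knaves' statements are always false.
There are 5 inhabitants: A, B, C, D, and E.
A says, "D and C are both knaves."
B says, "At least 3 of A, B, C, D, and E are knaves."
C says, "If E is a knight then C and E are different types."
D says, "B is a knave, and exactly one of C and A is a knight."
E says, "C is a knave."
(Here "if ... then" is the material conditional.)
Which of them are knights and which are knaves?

A is a knave, B is a knight, C is a knight, D is a knave, and E is a knave.

Suppose A is a knight. Then A's statement "D and C are both knaves" would have to be true. Checking the 16 ways to assign the others, none is consistent with every speaker.
(For instance, with B=knight, C=knight, D=knave, E=knave, A's claim "D and C are both knaves" comes out false where it would need to be true.)
So A must be a knave, making "D and C are both knaves" false. Taking A=knave, B=knight, C=knight, D=knave, E=knave, each remaining statement checks out:
  B (knight): "at least 3 of A, B, C, D, and E are knaves" — true. ✓
  C (knight): "if E is a knight then C and E are different types" — true. ✓
  D (knave): "B is a knave, and exactly one of C and A is a knight" — false. ✓
  E (knave): "C is a knave" — false. ✓
This is the unique consistent assignment.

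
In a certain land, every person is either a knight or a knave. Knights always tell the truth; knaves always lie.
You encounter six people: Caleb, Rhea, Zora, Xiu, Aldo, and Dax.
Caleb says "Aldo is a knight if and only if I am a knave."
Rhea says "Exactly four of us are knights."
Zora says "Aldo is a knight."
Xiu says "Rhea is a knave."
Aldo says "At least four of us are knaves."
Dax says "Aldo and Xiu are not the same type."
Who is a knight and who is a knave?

Caleb is a knight, so "Aldo is a knight if and only if I am a knave" must be True — and it is.
Rhea (knave): "exactly four of us are knights" — False. ✓
Zora is a knave, so "Aldo is a knight" must be False — and it is.
Xiu is a knight, and the claim "Rhea is a knave" is indeed True.
Aldo is a knave, and the claim "at least four of us are knaves" is indeed False.
Dax is a knight, and the claim "Aldo and Xiu are not the same type" is indeed True.

Knights: Caleb, Xiu, and Dax. Knaves: Rhea, Zora, and Aldo.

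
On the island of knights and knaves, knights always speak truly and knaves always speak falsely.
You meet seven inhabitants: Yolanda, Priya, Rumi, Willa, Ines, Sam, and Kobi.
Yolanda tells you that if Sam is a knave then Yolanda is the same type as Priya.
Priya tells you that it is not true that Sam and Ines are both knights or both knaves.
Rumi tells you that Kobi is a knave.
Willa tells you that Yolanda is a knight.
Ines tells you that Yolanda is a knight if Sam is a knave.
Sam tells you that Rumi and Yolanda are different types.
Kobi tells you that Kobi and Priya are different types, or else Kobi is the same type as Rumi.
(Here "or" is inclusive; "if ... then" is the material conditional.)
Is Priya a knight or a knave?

Priya is a knave.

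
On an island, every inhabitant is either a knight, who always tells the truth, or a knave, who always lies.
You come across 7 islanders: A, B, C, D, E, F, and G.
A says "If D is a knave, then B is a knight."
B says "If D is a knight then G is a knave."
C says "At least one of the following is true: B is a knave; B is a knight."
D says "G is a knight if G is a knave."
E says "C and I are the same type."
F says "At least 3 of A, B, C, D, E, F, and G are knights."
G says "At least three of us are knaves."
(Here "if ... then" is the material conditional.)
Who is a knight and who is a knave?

Knights: A, B, C, E, and F. Knaves: D and G.

A is a knight, so "if D is a knave, then B is a knight" must be true — and it is.
B (knight): "if D is a knight then G is a knave" — true. ✓
C is a knight, so "at least one of the following is true: B is a knave; B is a knight" must be true — and it is.
As a knave, D's statement "G is a knight if G is a knave" should be False; it is.
E is a knight, and the claim "C and I are the same type" is indeed true.
F (knight): "at least 3 of A, B, C, D, E, F, and G are knights" — true. ✓
Since G is a knave, "at least three of us are knaves" needs to be False, which holds.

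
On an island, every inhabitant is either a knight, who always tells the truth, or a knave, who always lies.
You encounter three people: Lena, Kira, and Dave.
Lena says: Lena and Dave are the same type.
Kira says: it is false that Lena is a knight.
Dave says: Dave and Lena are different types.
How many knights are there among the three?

2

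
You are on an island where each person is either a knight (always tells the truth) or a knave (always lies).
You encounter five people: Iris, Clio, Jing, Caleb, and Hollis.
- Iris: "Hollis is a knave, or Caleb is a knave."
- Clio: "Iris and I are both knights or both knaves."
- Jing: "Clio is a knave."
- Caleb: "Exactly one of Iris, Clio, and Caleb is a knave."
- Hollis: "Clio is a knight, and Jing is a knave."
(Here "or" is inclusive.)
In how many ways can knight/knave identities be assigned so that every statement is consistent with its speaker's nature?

2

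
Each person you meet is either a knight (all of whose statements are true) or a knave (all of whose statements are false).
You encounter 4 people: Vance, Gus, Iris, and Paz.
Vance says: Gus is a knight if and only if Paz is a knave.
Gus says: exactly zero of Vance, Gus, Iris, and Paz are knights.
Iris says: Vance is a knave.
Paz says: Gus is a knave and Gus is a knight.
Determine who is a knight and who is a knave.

Knights: Iris. Knaves: Vance, Gus, and Paz.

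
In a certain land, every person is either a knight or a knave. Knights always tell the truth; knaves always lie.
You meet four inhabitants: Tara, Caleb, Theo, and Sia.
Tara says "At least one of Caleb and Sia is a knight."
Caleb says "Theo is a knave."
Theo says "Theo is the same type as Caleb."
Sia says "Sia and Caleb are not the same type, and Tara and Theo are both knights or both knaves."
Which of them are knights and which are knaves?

Tara (knight): "at least one of Caleb and Sia is a knight" — True. ✓
As a knight, Caleb's statement "Theo is a knave" should be True; it is.
Theo (knave): "Theo is the same type as Caleb" — false. ✓
Sia (knave): "Sia and Caleb are not the same type, and Tara and Theo are both knights or both knaves" — false. ✓

Tara is a knight, Caleb is a knight, Theo is a knave, and Sia is a knave.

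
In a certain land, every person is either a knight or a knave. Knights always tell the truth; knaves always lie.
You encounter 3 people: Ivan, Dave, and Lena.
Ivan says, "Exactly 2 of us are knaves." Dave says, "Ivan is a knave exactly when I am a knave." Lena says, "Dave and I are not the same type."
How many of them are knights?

The unique consistent assignment is Ivan=knight, Dave=knave, Lena=knave.
That has 1 knight.

1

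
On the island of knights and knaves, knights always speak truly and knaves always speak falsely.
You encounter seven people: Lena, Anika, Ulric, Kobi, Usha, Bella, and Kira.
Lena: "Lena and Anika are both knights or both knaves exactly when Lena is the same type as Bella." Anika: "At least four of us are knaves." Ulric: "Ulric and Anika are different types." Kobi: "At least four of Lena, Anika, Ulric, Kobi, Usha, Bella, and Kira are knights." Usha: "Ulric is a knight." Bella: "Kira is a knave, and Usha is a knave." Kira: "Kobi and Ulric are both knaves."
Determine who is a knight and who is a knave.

Lena is a knight, Anika is a knave, Ulric is a knight, Kobi is a knight, Usha is a knight, Bella is a knave, and Kira is a knave.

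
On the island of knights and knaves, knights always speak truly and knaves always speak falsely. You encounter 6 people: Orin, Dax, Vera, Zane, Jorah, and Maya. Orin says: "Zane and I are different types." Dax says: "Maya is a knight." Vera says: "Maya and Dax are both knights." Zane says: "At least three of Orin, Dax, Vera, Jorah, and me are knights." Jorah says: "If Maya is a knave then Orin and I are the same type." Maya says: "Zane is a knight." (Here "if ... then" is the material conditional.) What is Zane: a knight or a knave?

Zane is a knave.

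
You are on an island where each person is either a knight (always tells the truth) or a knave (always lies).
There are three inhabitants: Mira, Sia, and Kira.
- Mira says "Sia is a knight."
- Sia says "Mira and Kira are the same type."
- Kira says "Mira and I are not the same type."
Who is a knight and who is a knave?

Mira is a knave, Sia is a knave, and Kira is a knight.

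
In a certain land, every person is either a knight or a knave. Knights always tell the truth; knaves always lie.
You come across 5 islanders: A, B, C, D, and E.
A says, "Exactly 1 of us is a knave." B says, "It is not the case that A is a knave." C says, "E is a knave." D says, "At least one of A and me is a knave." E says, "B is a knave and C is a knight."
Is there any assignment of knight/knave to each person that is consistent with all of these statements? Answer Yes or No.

No

Checking all 32 assignments, each has at least one speaker whose statement's truth value contradicts their type.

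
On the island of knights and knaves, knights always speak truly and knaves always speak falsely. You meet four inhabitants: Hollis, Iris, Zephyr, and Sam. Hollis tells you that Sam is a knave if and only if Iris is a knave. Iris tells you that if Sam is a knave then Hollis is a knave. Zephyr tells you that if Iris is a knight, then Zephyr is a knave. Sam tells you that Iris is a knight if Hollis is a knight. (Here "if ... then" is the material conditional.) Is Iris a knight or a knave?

Iris is a knave.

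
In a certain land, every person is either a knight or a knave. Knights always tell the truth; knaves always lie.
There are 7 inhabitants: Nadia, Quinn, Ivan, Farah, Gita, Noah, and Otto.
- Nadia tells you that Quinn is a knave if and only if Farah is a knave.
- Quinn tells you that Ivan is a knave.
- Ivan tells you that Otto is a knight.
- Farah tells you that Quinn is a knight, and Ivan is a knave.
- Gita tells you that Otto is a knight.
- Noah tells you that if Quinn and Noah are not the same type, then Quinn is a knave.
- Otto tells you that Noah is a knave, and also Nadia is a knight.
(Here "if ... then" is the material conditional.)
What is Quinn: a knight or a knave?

Consistent assignments: {Nadia=knight, Quinn=knight, Ivan=knave, Farah=knight, Gita=knave, Noah=knight, Otto=knave}
In every consistent assignment, Quinn is a knight.

Quinn is a knight.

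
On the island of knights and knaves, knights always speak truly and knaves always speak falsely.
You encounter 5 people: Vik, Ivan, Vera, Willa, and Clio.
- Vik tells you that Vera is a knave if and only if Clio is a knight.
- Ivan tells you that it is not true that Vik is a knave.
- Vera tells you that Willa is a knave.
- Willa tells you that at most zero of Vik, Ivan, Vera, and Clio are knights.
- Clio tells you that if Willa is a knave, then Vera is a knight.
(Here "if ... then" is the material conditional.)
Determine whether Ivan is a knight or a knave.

Consistent assignments: {Vik=knave, Ivan=knave, Vera=knight, Willa=knave, Clio=knight}
In every consistent assignment, Ivan is a knave.

Ivan is a knave.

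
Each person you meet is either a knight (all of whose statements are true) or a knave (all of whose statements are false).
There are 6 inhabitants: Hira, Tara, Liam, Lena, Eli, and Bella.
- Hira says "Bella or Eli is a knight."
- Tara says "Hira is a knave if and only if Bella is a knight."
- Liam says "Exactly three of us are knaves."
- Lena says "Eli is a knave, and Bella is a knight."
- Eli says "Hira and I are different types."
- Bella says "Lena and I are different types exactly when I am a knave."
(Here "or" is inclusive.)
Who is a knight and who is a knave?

As a knave, Hira's statement "Bella or Eli is a knight" should be false; it is.
As a knave, Tara's statement "Hira is a knave if and only if Bella is a knight" should be false; it is.
Since Liam is a knave, "exactly three of us are knaves" needs to be false, which holds.
Lena is a knave, so "Eli is a knave, and Bella is a knight" must be false — and it is.
Eli (knave): "Hira and I are different types" — false. ✓
Bella is a knave, and the claim "Lena and I are different types exactly when I am a knave" is indeed false.

Knights: none. Knaves: Hira, Tara, Liam, Lena, Eli, and Bella.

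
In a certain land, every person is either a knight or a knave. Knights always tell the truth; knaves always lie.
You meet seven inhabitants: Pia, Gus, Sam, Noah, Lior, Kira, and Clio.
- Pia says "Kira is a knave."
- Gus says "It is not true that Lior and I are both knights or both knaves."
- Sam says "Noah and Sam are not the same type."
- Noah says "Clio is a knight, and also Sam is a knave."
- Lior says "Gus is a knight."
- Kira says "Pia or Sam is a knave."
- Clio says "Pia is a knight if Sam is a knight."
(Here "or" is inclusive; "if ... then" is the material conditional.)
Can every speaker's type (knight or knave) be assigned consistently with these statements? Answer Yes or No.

Yes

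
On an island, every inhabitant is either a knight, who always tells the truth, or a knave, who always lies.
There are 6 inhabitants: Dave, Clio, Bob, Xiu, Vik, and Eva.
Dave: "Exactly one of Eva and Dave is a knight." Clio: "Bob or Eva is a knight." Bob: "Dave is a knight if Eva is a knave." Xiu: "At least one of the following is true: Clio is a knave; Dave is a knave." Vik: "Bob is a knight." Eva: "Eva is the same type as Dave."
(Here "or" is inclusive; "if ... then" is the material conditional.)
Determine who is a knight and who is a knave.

Knights: Dave, Clio, Bob, and Vik. Knaves: Xiu and Eva.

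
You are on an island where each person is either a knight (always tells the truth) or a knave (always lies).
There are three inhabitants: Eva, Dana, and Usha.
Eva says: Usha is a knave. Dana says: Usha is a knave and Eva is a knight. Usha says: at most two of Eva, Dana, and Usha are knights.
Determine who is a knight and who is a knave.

Eva is a knave, Dana is a knave, and Usha is a knight.

As a knave, Eva's statement "Usha is a knave" should be false; it is.
Dana (knave): "Usha is a knave and Eva is a knight" — false. ✓
Usha is a knight; "at most two of Eva, Dana, and Usha are knights" is true, as required.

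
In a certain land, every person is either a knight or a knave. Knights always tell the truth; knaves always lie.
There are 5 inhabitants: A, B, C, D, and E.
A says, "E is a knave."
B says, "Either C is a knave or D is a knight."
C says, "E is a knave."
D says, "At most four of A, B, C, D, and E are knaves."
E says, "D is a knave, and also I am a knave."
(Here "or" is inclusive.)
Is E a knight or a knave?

E is a knave.

Consistent assignments: {A=knight, B=knight, C=knight, D=knight, E=knave}
In every consistent assignment, E is a knave.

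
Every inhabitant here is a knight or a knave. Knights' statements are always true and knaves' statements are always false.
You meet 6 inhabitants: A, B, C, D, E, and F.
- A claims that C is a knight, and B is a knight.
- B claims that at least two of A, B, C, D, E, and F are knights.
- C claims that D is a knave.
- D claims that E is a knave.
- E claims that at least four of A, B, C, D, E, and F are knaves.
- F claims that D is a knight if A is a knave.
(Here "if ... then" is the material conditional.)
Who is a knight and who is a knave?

A is a knave, B is a knight, C is a knave, D is a knight, E is a knave, and F is a knight.

Since A is a knave, "C is a knight, and B is a knight" needs to be False, which holds.
B is a knight, so "at least two of A, B, C, D, E, and F are knights" must be True — and it is.
As a knave, C's statement "D is a knave" should be False; it is.
Since D is a knight, "E is a knave" needs to be True, which holds.
E (knave): "at least four of A, B, C, D, E, and F are knaves" — False. ✓
Since F is a knight, "D is a knight if A is a knave" needs to be True, which holds.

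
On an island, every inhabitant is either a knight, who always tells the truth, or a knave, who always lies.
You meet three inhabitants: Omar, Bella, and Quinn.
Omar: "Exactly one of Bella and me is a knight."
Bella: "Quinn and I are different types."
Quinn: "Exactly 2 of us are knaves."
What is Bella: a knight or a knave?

Bella is a knave.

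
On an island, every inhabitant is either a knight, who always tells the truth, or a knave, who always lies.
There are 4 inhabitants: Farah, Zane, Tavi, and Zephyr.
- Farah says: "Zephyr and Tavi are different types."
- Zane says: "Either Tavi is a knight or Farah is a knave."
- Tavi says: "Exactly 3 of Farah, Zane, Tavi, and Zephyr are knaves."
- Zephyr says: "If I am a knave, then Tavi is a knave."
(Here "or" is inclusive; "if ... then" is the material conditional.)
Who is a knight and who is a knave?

Farah is a knight, Zane is a knave, Tavi is a knave, and Zephyr is a knight.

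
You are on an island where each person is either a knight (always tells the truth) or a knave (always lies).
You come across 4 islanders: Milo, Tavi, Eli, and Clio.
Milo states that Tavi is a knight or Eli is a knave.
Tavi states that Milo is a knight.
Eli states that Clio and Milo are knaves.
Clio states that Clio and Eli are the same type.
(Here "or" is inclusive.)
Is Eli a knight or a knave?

Eli is a knight.

Consistent assignments: {Milo=knave, Tavi=knave, Eli=knight, Clio=knave}
In every consistent assignment, Eli is a knight.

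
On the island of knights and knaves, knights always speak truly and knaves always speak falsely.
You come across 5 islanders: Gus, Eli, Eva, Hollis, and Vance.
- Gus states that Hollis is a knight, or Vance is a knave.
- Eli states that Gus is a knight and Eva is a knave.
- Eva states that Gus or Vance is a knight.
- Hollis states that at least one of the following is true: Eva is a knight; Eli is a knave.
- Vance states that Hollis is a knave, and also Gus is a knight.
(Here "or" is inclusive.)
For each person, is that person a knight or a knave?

Gus is a knight, Eli is a knave, Eva is a knight, Hollis is a knight, and Vance is a knave.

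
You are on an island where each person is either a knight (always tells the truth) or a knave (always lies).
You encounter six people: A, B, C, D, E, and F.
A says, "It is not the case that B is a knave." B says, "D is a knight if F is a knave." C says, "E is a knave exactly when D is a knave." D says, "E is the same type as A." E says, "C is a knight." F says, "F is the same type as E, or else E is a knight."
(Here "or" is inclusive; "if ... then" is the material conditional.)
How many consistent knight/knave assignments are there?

1

Consistent assignments:
  A=knight, B=knight, C=knight, D=knight, E=knight, F=knight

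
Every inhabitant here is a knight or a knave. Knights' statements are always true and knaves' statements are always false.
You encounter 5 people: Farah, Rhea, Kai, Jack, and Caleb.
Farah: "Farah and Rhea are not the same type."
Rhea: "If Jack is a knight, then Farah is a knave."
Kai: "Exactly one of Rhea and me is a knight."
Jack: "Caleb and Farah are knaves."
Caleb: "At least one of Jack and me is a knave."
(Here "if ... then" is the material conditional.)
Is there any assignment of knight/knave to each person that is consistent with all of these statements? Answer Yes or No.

No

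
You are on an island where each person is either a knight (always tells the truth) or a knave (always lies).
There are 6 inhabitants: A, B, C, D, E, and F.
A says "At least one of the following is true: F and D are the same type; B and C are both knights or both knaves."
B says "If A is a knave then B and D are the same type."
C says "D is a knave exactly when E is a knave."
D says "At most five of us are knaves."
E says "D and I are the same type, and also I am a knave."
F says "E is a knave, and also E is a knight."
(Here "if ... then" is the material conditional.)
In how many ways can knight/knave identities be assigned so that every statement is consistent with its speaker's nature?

1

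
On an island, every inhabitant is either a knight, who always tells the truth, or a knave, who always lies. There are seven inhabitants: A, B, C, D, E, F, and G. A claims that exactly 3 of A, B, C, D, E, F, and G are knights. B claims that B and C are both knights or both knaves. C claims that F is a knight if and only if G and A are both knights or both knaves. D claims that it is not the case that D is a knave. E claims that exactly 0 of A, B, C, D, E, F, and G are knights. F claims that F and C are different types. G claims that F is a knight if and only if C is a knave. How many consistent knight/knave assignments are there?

0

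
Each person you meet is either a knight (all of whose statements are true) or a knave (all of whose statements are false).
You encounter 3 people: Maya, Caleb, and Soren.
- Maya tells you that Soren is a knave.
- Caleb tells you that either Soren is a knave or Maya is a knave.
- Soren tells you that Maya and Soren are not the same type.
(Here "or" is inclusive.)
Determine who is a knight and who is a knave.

Knights: Caleb and Soren. Knaves: Maya.

Maya is a knave; "Soren is a knave" is false, as required.
Caleb is a knight, so "either Soren is a knave or Maya is a knave" must be true — and it is.
Since Soren is a knight, "Maya and Soren are not the same type" needs to be true, which holds.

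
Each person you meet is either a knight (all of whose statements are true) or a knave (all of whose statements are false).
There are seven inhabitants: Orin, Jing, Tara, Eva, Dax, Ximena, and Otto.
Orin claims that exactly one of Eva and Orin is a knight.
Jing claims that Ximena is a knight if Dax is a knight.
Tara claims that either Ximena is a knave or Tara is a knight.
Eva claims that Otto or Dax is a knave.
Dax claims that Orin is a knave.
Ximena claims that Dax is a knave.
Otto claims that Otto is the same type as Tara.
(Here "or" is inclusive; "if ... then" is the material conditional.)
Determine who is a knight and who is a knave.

Orin is a knave, so "exactly one of Eva and Orin is a knight" must be false — and it is.
Jing is a knave, so "Ximena is a knight if Dax is a knight" must be false — and it is.
As a knight, Tara's statement "either Ximena is a knave or Tara is a knight" should be True; it is.
Eva is a knave, and the claim "Otto or Dax is a knave" is indeed false.
As a knight, Dax's statement "Orin is a knave" should be True; it is.
Ximena is a knave, and the claim "Dax is a knave" is indeed false.
Otto is a knight, so "Otto is the same type as Tara" must be True — and it is.

Knights: Tara, Dax, and Otto. Knaves: Orin, Jing, Eva, and Ximena.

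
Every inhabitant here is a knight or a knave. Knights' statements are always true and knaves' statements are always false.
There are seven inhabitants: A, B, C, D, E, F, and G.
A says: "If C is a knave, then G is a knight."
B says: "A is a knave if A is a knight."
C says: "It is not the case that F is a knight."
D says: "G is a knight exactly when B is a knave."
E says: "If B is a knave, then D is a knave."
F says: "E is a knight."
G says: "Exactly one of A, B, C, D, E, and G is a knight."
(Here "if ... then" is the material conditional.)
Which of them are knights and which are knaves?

A is a knave; "if C is a knave, then G is a knight" is False, as required.
As a knight, B's statement "A is a knave if A is a knight" should be True; it is.
C is a knave, and the claim "it is not the case that F is a knight" is indeed False.
D is a knight, so "G is a knight exactly when B is a knave" must be True — and it is.
As a knight, E's statement "if B is a knave, then D is a knave" should be True; it is.
F (knight): "E is a knight" — True. ✓
G is a knave, and the claim "exactly one of A, B, C, D, E, and G is a knight" is indeed False.

A is a knave, B is a knight, C is a knave, D is a knight, E is a knight, F is a knight, and G is a knave.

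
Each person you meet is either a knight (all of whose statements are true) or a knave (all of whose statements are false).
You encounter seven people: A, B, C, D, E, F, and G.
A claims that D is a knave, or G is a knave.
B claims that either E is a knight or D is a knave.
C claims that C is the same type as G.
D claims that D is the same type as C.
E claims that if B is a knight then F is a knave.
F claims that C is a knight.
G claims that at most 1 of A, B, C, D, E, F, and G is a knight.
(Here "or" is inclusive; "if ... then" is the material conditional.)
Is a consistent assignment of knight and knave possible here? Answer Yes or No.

No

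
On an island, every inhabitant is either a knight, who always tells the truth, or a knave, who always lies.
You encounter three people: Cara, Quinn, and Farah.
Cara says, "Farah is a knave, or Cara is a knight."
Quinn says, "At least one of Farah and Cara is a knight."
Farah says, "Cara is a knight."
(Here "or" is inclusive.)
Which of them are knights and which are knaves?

As a knight, Cara's statement "Farah is a knave, or Cara is a knight" should be true; it is.
As a knight, Quinn's statement "at least one of Farah and Cara is a knight" should be true; it is.
Farah is a knight, so "Cara is a knight" must be true — and it is.

Knights: Cara, Quinn, and Farah. Knaves: none.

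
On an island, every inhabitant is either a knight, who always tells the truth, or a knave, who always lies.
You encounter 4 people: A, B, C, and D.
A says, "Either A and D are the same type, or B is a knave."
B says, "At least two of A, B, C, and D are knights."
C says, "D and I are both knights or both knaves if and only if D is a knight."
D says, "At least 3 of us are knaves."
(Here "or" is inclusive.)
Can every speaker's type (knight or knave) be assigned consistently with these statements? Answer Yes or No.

No

Checking all 16 assignments, each has at least one speaker whose statement's truth value contradicts their type.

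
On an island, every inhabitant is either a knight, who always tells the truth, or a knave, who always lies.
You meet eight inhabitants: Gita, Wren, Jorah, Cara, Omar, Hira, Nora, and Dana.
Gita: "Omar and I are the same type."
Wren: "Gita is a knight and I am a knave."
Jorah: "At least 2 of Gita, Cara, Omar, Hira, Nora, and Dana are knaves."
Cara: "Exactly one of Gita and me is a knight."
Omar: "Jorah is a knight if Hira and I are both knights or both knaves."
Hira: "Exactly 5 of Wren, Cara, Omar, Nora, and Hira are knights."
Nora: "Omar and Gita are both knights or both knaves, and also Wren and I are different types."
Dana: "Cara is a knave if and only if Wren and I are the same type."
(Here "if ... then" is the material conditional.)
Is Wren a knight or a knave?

Wren is a knave.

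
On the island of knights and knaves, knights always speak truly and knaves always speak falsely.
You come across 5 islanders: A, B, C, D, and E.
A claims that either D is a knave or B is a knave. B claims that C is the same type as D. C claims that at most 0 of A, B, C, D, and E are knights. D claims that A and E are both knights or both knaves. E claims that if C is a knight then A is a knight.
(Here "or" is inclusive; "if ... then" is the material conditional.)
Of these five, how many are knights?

The unique consistent assignment is A=knight, B=knave, C=knave, D=knight, E=knight.
That has 3 knights.

3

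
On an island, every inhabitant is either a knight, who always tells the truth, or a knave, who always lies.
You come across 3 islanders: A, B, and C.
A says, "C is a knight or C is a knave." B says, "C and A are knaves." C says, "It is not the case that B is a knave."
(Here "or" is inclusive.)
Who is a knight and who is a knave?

Suppose A is a knave. Then A's statement "C is a knight or C is a knave" would have to be false. Checking the 4 ways to assign the others, none is consistent with every speaker.
(For instance, with B=knave, C=knave, A's claim "C is a knight or C is a knave" comes out true where it would need to be false.)
So A must be a knight, making "C is a knight or C is a knave" true. Taking A=knight, B=knave, C=knave, each remaining statement checks out:
  B (knave): "C and A are knaves" — false. ✓
  C (knave): "it is not the case that B is a knave" — false. ✓
This is the unique consistent assignment.

Knights: A. Knaves: B and C.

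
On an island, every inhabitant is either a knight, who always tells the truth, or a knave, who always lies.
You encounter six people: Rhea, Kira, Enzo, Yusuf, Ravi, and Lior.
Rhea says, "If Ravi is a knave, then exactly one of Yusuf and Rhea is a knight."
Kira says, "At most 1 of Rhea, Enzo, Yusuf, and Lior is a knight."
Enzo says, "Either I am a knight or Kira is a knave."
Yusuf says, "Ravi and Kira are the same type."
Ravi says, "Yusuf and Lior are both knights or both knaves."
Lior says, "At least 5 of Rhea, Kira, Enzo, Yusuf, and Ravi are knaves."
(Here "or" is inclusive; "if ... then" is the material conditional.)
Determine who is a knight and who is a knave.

Rhea is a knight, Kira is a knave, Enzo is a knight, Yusuf is a knave, Ravi is a knight, and Lior is a knave.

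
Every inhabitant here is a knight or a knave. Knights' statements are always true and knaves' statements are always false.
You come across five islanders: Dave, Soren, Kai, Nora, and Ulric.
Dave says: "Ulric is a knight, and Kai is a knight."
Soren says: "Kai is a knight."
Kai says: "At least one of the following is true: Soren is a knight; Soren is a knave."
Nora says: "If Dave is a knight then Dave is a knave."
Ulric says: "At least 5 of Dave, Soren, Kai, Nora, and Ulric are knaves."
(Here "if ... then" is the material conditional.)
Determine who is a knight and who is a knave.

Knights: Soren, Kai, and Nora. Knaves: Dave and Ulric.

Suppose Dave is a knight. Then Dave's statement "Ulric is a knight, and Kai is a knight" would have to be true. Checking the 16 ways to assign the others, none is consistent with every speaker.
(For instance, with Soren=knight, Kai=knight, Nora=knight, Ulric=knave, Dave's claim "Ulric is a knight, and Kai is a knight" comes out false where it would need to be true.)
So Dave must be a knave, making "Ulric is a knight, and Kai is a knight" false. Taking Dave=knave, Soren=knight, Kai=knight, Nora=knight, Ulric=knave, each remaining statement checks out:
  Soren (knight): "Kai is a knight" — true. ✓
  Kai (knight): "at least one of the following is true: Soren is a knight; Soren is a knave" — true. ✓
  Nora (knight): "if Dave is a knight then Dave is a knave" — true. ✓
  Ulric (knave): "at least 5 of Dave, Soren, Kai, Nora, and Ulric are knaves" — false. ✓
This is the unique consistent assignment.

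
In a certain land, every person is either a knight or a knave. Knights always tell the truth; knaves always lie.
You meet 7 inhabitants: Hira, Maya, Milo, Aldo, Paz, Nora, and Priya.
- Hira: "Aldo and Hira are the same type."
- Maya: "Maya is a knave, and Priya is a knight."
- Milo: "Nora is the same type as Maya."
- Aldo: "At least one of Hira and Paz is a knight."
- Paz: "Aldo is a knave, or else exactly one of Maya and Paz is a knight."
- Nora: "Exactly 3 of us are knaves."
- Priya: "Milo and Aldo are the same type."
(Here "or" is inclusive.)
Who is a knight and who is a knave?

Knights: Hira, Aldo, Paz, and Nora. Knaves: Maya, Milo, and Priya.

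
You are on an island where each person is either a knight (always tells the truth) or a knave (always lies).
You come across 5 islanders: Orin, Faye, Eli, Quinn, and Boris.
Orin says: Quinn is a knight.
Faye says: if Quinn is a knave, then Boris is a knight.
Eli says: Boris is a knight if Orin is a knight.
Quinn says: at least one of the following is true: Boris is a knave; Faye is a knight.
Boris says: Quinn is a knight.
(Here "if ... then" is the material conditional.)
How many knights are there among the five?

5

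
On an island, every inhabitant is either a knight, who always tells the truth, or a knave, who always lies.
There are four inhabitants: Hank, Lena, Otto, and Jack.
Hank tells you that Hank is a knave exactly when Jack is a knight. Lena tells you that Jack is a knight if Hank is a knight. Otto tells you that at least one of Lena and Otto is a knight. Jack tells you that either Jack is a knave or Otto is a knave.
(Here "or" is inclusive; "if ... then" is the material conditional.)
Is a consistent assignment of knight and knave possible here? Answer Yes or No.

No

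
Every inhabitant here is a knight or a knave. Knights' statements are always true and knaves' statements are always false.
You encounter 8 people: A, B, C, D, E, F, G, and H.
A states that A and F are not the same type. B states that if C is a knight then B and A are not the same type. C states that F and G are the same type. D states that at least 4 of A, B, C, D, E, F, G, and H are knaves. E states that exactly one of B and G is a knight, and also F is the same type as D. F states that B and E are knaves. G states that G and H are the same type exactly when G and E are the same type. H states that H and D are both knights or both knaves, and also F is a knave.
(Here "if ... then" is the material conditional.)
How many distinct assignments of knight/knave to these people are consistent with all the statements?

3

Consistent assignments:
  A=knight, B=knight, C=knave, D=knight, E=knave, F=knave, G=knight, H=knave
  A=knave, B=knight, C=knight, D=knight, E=knave, F=knave, G=knave, H=knight
  A=knave, B=knight, C=knave, D=knight, E=knave, F=knave, G=knight, H=knave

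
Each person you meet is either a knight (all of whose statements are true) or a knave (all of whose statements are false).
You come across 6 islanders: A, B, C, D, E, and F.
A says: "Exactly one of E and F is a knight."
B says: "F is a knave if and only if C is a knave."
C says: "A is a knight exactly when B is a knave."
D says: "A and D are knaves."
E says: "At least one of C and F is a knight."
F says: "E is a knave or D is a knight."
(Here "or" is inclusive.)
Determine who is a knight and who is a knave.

A is a knight, B is a knave, C is a knight, D is a knave, E is a knight, and F is a knave.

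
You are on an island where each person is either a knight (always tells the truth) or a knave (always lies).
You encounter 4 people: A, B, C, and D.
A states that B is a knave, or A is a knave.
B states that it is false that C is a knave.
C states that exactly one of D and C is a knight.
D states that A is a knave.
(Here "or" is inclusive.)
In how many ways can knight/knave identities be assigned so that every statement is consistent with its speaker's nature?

Consistent assignments:
  A=knight, B=knave, C=knave, D=knave

1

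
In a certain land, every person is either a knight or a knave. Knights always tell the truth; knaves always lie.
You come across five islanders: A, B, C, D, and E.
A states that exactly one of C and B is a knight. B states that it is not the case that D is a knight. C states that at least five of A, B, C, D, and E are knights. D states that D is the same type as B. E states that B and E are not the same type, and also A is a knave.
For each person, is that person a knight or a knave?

As a knight, A's statement "exactly one of C and B is a knight" should be true; it is.
Since B is a knight, "it is not the case that D is a knight" needs to be true, which holds.
C is a knave, so "at least five of A, B, C, D, and E are knights" must be false — and it is.
Since D is a knave, "D is the same type as B" needs to be false, which holds.
E (knave): "B and E are not the same type, and also A is a knave" — false. ✓

Knights: A and B. Knaves: C, D, and E.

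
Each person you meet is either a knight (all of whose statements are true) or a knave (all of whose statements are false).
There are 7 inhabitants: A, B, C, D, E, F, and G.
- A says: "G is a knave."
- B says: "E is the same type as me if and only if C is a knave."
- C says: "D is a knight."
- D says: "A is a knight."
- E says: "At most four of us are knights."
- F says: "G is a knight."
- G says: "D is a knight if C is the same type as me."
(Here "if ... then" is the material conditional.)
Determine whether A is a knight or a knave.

A is a knave.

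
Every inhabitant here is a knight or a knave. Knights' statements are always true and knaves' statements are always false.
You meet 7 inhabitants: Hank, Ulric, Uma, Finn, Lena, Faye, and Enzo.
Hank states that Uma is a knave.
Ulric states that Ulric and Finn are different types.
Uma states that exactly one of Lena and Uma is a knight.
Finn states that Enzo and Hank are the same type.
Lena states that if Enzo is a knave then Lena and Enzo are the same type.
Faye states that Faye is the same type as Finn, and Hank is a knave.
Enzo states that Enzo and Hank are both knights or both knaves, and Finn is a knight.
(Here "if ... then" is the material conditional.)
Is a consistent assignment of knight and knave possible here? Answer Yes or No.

No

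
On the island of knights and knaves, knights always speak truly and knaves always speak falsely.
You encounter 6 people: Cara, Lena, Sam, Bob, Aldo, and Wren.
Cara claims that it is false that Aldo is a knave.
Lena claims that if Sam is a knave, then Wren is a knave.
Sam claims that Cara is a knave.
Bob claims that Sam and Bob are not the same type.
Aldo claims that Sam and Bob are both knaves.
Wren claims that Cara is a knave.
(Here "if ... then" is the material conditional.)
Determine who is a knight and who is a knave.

Since Cara is a knight, "it is false that Aldo is a knave" needs to be True, which holds.
Since Lena is a knight, "if Sam is a knave, then Wren is a knave" needs to be True, which holds.
Sam is a knave, so "Cara is a knave" must be False — and it is.
As a knave, Bob's statement "Sam and Bob are not the same type" should be False; it is.
Aldo is a knight, and the claim "Sam and Bob are both knaves" is indeed True.
Wren is a knave, so "Cara is a knave" must be False — and it is.

Knights: Cara, Lena, and Aldo. Knaves: Sam, Bob, and Wren.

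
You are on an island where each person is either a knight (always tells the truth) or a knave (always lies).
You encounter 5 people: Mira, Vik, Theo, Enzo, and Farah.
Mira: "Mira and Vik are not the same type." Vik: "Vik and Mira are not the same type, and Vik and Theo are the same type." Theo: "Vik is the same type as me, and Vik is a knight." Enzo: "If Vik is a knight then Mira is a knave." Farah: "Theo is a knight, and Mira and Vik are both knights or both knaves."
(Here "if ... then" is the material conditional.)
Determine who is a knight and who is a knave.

Mira is a knave, Vik is a knave, Theo is a knave, Enzo is a knight, and Farah is a knave.

Suppose Mira is a knight. Then Mira's statement "Mira and Vik are not the same type" would have to be true. Checking the 16 ways to assign the others, none is consistent with every speaker.
(For instance, with Vik=knave, Theo=knave, Enzo=knight, Farah=knave, Vik's claim "Vik and Mira are not the same type, and Vik and Theo are the same type" comes out true where it would need to be false.)
So Mira must be a knave, making "Mira and Vik are not the same type" false. Taking Mira=knave, Vik=knave, Theo=knave, Enzo=knight, Farah=knave, each remaining statement checks out:
  Vik (knave): "Vik and Mira are not the same type, and Vik and Theo are the same type" — false. ✓
  Theo (knave): "Vik is the same type as me, and Vik is a knight" — false. ✓
  Enzo (knight): "if Vik is a knight then Mira is a knave" — true. ✓
  Farah (knave): "Theo is a knight, and Mira and Vik are both knights or both knaves" — false. ✓
This is the unique consistent assignment.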